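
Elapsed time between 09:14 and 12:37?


End time in minutes: 12×60 + 37 = 757
Start time in minutes: 9×60 + 14 = 554
Difference = 757 - 554 = 203 minutes
= 3 hours 23 minutes

3h 23m


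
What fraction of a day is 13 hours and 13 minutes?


Total minutes: 13×60 + 13 = 793
Day = 24×60 = 1440 minutes
Fraction = 793/1440 ≈ 0.5507
As a percentage: 793/1440 × 100 ≈ 55.07%

0.5507 (55.07%)


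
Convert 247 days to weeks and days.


35 weeks 2 days

Weeks: 247 ÷ 7 = 35 remainder 2


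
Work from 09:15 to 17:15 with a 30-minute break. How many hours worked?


7h 30m (450 minutes)

Total time = (17×60+15) - (9×60+15)
= 1035 - 555 = 480 min
Minus break: 480 - 30 = 450 min
= 7h 30m


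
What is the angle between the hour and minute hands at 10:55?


2.5°

Hour hand = 10×30 + 55×0.5 = 327.5°
Minute hand = 55×6 = 330°
Difference = |327.5 - 330| = 2.5°


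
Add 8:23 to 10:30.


Start: 630 minutes from midnight
Add: 503 minutes
Total: 1133 minutes
Hours: 1133 ÷ 60 = 18 remainder 53

18:53


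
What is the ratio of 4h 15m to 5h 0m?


17:20 (0.85)

Duration 1: 255 minutes
Duration 2: 300 minutes
Ratio = 255:300
GCD = 15
Simplified = 17:20
As a decimal: 17/20 = 0.85


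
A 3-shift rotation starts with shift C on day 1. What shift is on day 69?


Shift B

Shifts: A, B, C
Start: C (index 2)
Day 69: (2 + 69 - 1) mod 3
= 70 mod 3
= 1
Index 1 → shift B


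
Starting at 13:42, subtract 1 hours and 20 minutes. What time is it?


Start: 822 minutes from midnight
Subtract: 80 minutes
Remaining: 822 - 80 = 742
Hours: 12, Minutes: 22

12:22


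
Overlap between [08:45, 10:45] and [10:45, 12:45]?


Meeting A: 525-645 (in minutes from midnight)
Meeting B: 645-765
Overlap start = max(525, 645) = 645
Overlap end = min(645, 765) = 645
Overlap = max(0, 645 - 645) = 0 min

0 minutes


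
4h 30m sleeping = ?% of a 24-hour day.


18.8%

Time: 270 minutes
Day: 1440 minutes
Percentage = (270/1440) × 100 ≈ 18.8%


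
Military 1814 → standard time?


6:14 PM

Hour: 18
18 - 12 = 6 → PM


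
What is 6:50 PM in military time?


Input: 6:50 PM
PM: 6 + 12 = 18

18:50


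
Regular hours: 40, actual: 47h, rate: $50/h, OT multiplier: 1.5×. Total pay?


$2525.00

Regular: 40h × $50 = $2000.00
Overtime: 47 - 40 = 7h
OT pay: 7h × $50 × 1.5 = $525.00
Total = $2000.00 + $525.00 = $2525.00


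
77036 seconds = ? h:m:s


21h 23m 56s

Hours: 77036 ÷ 3600 = 21 remainder 1436
Minutes: 1436 ÷ 60 = 23 remainder 56
Seconds: 56


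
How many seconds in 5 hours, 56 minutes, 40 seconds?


21400 seconds

Hours: 5 × 3600 = 18000
Minutes: 56 × 60 = 3360
Seconds: 40
Total = 18000 + 3360 + 40 = 21400


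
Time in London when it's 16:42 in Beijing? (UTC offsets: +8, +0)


Time difference = UTC+0 - UTC+8 = -8 hours
New hour = (16 -8) mod 24
= 8 mod 24 = 8
Minutes unchanged → 08:42

08:42


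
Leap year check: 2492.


Yes

Rules: divisible by 4 AND (not by 100 OR by 400)
2492 ÷ 4 = 623 exactly → divisible by 4
2492 ÷ 100 = 24 remainder 92 → not divisible by 100
Divisible by 4 but not by 100 → leap year


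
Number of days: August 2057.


Month: August (month 8)
August has 31 days

31 days


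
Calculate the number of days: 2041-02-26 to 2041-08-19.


174 days

From February 26, 2041 to August 19, 2041
Rest of February 2041: 28 - 26 = 2
Full months: March 31, April 30, May 31, June 30, July 31
Days into August 2041: 19
Total = 2 + 31 + 30 + 31 + 30 + 31 + 19 = 174 days


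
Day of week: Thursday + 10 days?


Start: Thursday (index 3)
(3 + 10) mod 7
= 13 mod 7
= 6
Index 6 → Sunday

Sunday


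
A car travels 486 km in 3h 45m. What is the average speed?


Distance: 486 km
Time: 3h 45m = 225 min = 225/60 = 15/4 hours
Speed = 486 ÷ (15/4) = 486 × 4 / 15 = 1944/15 = 129.6 km/h

129.6 km/h


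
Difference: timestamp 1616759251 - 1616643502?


Difference = 1616759251 - 1616643502 = 115749 seconds
In hours: 115749 / 3600 ≈ 32.2
In days: 115749 / 86400 ≈ 1.34

115749 seconds (32.2 hours / 1.34 days)


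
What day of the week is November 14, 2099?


Saturday

Zeller's congruence:
q=14, m=11, k=99, j=20
h = (14 + ⌊13×12/5⌋ + 99 + ⌊99/4⌋ + ⌊20/4⌋ - 2×20) mod 7
= (14 + 31 + 99 + 24 + 5 - 40) mod 7
= 133 mod 7 = 0
h=0 → Saturday


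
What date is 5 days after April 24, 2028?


Start: April 24, 2028
Add 5 days
April 24 + 5 = April 29, 2028

April 29, 2028


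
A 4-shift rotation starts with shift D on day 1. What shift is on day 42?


Shift A

Shifts: A, B, C, D
Start: D (index 3)
Day 42: (3 + 42 - 1) mod 4
= 44 mod 4
= 0
Index 0 → shift A


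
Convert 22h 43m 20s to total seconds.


Hours: 22 × 3600 = 79200
Minutes: 43 × 60 = 2580
Seconds: 20
Total = 79200 + 2580 + 20 = 81800

81800 seconds


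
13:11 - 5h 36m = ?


07:35

Start: 791 minutes from midnight
Subtract: 336 minutes
Remaining: 791 - 336 = 455
Hours: 7, Minutes: 35


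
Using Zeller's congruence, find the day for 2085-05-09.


Wednesday

Zeller's congruence:
q=9, m=5, k=85, j=20
h = (9 + ⌊13×6/5⌋ + 85 + ⌊85/4⌋ + ⌊20/4⌋ - 2×20) mod 7
= (9 + 15 + 85 + 21 + 5 - 40) mod 7
= 95 mod 7 = 4
h=4 → Wednesday


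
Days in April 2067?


Month: April (month 4)
April has 30 days

30 days


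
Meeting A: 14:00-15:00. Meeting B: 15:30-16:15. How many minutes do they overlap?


Meeting A: 840-900 (in minutes from midnight)
Meeting B: 930-975
Overlap start = max(840, 930) = 930
Overlap end = min(900, 975) = 900
Overlap = max(0, 900 - 930) = 0 min

0 minutes


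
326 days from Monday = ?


Start: Monday (index 0)
(0 + 326) mod 7
= 326 mod 7
= 4
Index 4 → Friday

Friday


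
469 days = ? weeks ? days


67 weeks 0 days

Weeks: 469 ÷ 7 = 67 remainder 0


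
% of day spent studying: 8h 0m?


33.3%

Time: 480 minutes
Day: 1440 minutes
Percentage = (480/1440) × 100 ≈ 33.3%


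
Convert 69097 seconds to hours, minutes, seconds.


Hours: 69097 ÷ 3600 = 19 remainder 697
Minutes: 697 ÷ 60 = 11 remainder 37
Seconds: 37

19h 11m 37s


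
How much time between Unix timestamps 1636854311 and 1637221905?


Difference = 1637221905 - 1636854311 = 367594 seconds
In hours: 367594 / 3600 ≈ 102.1
In days: 367594 / 86400 ≈ 4.25

367594 seconds (102.1 hours / 4.25 days)


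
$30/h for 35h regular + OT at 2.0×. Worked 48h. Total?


Regular: 35h × $30 = $1050.00
Overtime: 48 - 35 = 13h
OT pay: 13h × $30 × 2.0 = $780.00
Total = $1050.00 + $780.00 = $1830.00

$1830.00


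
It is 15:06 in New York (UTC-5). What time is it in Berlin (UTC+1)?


21:06

Time difference = UTC+1 - UTC-5 = +6 hours
New hour = (15 + 6) mod 24
= 21 mod 24 = 21
Minutes unchanged → 21:06


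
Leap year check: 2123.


No

Rules: divisible by 4 AND (not by 100 OR by 400)
2123 ÷ 4 = 530 remainder 3 → not divisible by 4
Not divisible by 4 → not a leap year


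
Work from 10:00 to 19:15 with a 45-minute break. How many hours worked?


8h 30m (510 minutes)

Total time = (19×60+15) - (10×60+0)
= 1155 - 600 = 555 min
Minus break: 555 - 45 = 510 min
= 8h 30m


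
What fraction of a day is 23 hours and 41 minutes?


0.9868 (98.68%)

Total minutes: 23×60 + 41 = 1421
Day = 24×60 = 1440 minutes
Fraction = 1421/1440 ≈ 0.9868
As a percentage: 1421/1440 × 100 ≈ 98.68%


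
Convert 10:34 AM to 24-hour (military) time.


Input: 10:34 AM
AM hour stays: 10

10:34


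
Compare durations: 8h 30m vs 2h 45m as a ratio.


Duration 1: 510 minutes
Duration 2: 165 minutes
Ratio = 510:165
GCD = 15
Simplified = 34:11
As a decimal: 34/11 ≈ 3.09

34:11 (3.09)


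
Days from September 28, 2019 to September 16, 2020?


From September 28, 2019 to September 16, 2020
Rest of September 2019: 30 - 28 = 2
Full months: October 31, November 30, December 31, January 31, February 2020 29, March 31, April 30, May 31, June 30, July 31, August 31
Days into September 2020: 16
Total = 2 + 31 + 30 + 31 + 31 + 29 + 31 + 30 + 31 + 30 + 31 + 31 + 16 = 354 days

354 days


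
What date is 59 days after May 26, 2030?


July 24, 2030

Start: May 26, 2030
Add 59 days
May 26 → June 1: 31 - 26 + 1 = 6 days (59 - 6 = 53 left)
June 1 → July 1: 30 - 1 + 1 = 30 days (53 - 30 = 23 left)
July 1 + 23 = July 24, 2030


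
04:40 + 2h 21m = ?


Start: 280 minutes from midnight
Add: 141 minutes
Total: 421 minutes
Hours: 421 ÷ 60 = 7 remainder 1

07:01


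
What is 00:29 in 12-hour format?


Hour: 0
0 → 12 AM (midnight)

12:29 AM


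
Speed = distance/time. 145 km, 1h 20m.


Distance: 145 km
Time: 1h 20m = 80 min = 80/60 = 4/3 hours
Speed = 145 ÷ (4/3) = 145 × 3 / 4 = 435/4 ≈ 108.8 km/h

108.8 km/h


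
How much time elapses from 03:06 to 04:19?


1h 13m

End time in minutes: 4×60 + 19 = 259
Start time in minutes: 3×60 + 6 = 186
Difference = 259 - 186 = 73 minutes
= 1 hours 13 minutes


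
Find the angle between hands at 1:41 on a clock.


164.5°

Hour hand = 1×30 + 41×0.5 = 50.5°
Minute hand = 41×6 = 246°
Difference = |50.5 - 246| = 195.5°
Since > 180°: 360 - 195.5 = 164.5°


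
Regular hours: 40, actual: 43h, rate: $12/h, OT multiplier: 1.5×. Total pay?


Regular: 40h × $12 = $480.00
Overtime: 43 - 40 = 3h
OT pay: 3h × $12 × 1.5 = $54.00
Total = $480.00 + $54.00 = $534.00

$534.00


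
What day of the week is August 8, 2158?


Tuesday

Zeller's congruence:
q=8, m=8, k=58, j=21
h = (8 + ⌊13×9/5⌋ + 58 + ⌊58/4⌋ + ⌊21/4⌋ - 2×21) mod 7
= (8 + 23 + 58 + 14 + 5 - 42) mod 7
= 66 mod 7 = 3
h=3 → Tuesday


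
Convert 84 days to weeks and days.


Weeks: 84 ÷ 7 = 12 remainder 0

12 weeks 0 days


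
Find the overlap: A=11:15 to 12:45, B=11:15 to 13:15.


Meeting A: 675-765 (in minutes from midnight)
Meeting B: 675-795
Overlap start = max(675, 675) = 675
Overlap end = min(765, 795) = 765
Overlap = max(0, 765 - 675) = 90 min

90 minutes


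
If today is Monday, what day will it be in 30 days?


Start: Monday (index 0)
(0 + 30) mod 7
= 30 mod 7
= 2
Index 2 → Wednesday

Wednesday


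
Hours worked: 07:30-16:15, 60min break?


7h 45m (465 minutes)

Total time = (16×60+15) - (7×60+30)
= 975 - 450 = 525 min
Minus break: 525 - 60 = 465 min
= 7h 45m


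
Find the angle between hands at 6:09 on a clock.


130.5°

Hour hand = 6×30 + 9×0.5 = 184.5°
Minute hand = 9×6 = 54°
Difference = |184.5 - 54| = 130.5°


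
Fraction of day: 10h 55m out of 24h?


0.4549 (45.49%)

Total minutes: 10×60 + 55 = 655
Day = 24×60 = 1440 minutes
Fraction = 655/1440 ≈ 0.4549
As a percentage: 655/1440 × 100 ≈ 45.49%


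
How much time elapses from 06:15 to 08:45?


End time in minutes: 8×60 + 45 = 525
Start time in minutes: 6×60 + 15 = 375
Difference = 525 - 375 = 150 minutes
= 2 hours 30 minutes

2h 30m


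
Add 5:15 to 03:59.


Start: 239 minutes from midnight
Add: 315 minutes
Total: 554 minutes
Hours: 554 ÷ 60 = 9 remainder 14

09:14


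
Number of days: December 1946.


Month: December (month 12)
December has 31 days

31 days


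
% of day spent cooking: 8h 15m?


34.4%

Time: 495 minutes
Day: 1440 minutes
Percentage = (495/1440) × 100 ≈ 34.4%


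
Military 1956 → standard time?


Hour: 19
19 - 12 = 7 → PM

7:56 PM


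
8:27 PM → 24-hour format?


20:27

Input: 8:27 PM
PM: 8 + 12 = 20


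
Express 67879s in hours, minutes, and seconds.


18h 51m 19s

Hours: 67879 ÷ 3600 = 18 remainder 3079
Minutes: 3079 ÷ 60 = 51 remainder 19
Seconds: 19


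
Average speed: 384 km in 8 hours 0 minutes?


48.0 km/h

Distance: 384 km
Time: 8 hours
Speed = 384 / 8 = 48.0 km/h


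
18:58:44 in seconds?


Hours: 18 × 3600 = 64800
Minutes: 58 × 60 = 3480
Seconds: 44
Total = 64800 + 3480 + 44 = 68324

68324 seconds


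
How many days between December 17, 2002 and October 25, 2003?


312 days

From December 17, 2002 to October 25, 2003
Rest of December 2002: 31 - 17 = 14
Full months: January 31, February 2003 28, March 31, April 30, May 31, June 30, July 31, August 31, September 30
Days into October 2003: 25
Total = 14 + 31 + 28 + 31 + 30 + 31 + 30 + 31 + 31 + 30 + 25 = 312 days


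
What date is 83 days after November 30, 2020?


February 21, 2021

Start: November 30, 2020
Add 83 days
November 30 → December 1: 30 - 30 + 1 = 1 days (83 - 1 = 82 left)
December 1 → January 1: 31 - 1 + 1 = 31 days (82 - 31 = 51 left)
January 1 → February 1: 31 - 1 + 1 = 31 days (51 - 31 = 20 left)
February 1 + 20 = February 21, 2021


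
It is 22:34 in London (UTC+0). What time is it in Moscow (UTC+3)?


Time difference = UTC+3 - UTC+0 = +3 hours
New hour = (22 + 3) mod 24
= 25 mod 24 = 1
Minutes unchanged → 01:34; 25 ≥ 24 → next day

01:34 (next day)


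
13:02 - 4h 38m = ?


08:24

Start: 782 minutes from midnight
Subtract: 278 minutes
Remaining: 782 - 278 = 504
Hours: 8, Minutes: 24


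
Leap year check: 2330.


No

Rules: divisible by 4 AND (not by 100 OR by 400)
2330 ÷ 4 = 582 remainder 2 → not divisible by 4
Not divisible by 4 → not a leap year


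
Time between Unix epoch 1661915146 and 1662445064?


Difference = 1662445064 - 1661915146 = 529918 seconds
In hours: 529918 / 3600 ≈ 147.2
In days: 529918 / 86400 ≈ 6.13

529918 seconds (147.2 hours / 6.13 days)


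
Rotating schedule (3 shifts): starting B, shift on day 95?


Shift C

Shifts: A, B, C
Start: B (index 1)
Day 95: (1 + 95 - 1) mod 3
= 95 mod 3
= 2
Index 2 → shift C


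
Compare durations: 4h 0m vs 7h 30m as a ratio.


8:15 (0.53)

Duration 1: 240 minutes
Duration 2: 450 minutes
Ratio = 240:450
GCD = 30
Simplified = 8:15
As a decimal: 8/15 ≈ 0.53


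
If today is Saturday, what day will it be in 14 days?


Saturday

Start: Saturday (index 5)
(5 + 14) mod 7
= 19 mod 7
= 5
Index 5 → Saturday


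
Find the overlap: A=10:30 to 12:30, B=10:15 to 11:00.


30 minutes

Meeting A: 630-750 (in minutes from midnight)
Meeting B: 615-660
Overlap start = max(630, 615) = 630
Overlap end = min(750, 660) = 660
Overlap = max(0, 660 - 630) = 30 min


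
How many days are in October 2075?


31 days

Month: October (month 10)
October has 31 days


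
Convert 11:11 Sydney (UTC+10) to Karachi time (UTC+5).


06:11

Time difference = UTC+5 - UTC+10 = -5 hours
New hour = (11 -5) mod 24
= 6 mod 24 = 6
Minutes unchanged → 06:11


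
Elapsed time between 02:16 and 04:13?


End time in minutes: 4×60 + 13 = 253
Start time in minutes: 2×60 + 16 = 136
Difference = 253 - 136 = 117 minutes
= 1 hours 57 minutes

1h 57m


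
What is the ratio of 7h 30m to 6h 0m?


5:4 (1.25)

Duration 1: 450 minutes
Duration 2: 360 minutes
Ratio = 450:360
GCD = 90
Simplified = 5:4
As a decimal: 5/4 = 1.25


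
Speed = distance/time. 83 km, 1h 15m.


66.4 km/h

Distance: 83 km
Time: 1h 15m = 75 min = 75/60 = 5/4 hours
Speed = 83 ÷ (5/4) = 83 × 4 / 5 = 332/5 = 66.4 km/h


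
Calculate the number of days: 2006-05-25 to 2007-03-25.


From May 25, 2006 to March 25, 2007
Rest of May 2006: 31 - 25 = 6
Full months: June 30, July 31, August 31, September 30, October 31, November 30, December 31, January 31, February 2007 28
Days into March 2007: 25
Total = 6 + 30 + 31 + 31 + 30 + 31 + 30 + 31 + 31 + 28 + 25 = 304 days

304 days


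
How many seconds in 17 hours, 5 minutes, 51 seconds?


Hours: 17 × 3600 = 61200
Minutes: 5 × 60 = 300
Seconds: 51
Total = 61200 + 300 + 51 = 61551

61551 seconds


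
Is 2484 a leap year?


Rules: divisible by 4 AND (not by 100 OR by 400)
2484 ÷ 4 = 621 exactly → divisible by 4
2484 ÷ 100 = 24 remainder 84 → not divisible by 100
Divisible by 4 but not by 100 → leap year

Yes


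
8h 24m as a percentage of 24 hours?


Total minutes: 8×60 + 24 = 504
Day = 24×60 = 1440 minutes
Fraction = 504/1440 = 0.3500
As a percentage: 504/1440 × 100 = 35.00%

0.3500 (35.00%)


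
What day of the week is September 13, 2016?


Tuesday

Zeller's congruence:
q=13, m=9, k=16, j=20
h = (13 + ⌊13×10/5⌋ + 16 + ⌊16/4⌋ + ⌊20/4⌋ - 2×20) mod 7
= (13 + 26 + 16 + 4 + 5 - 40) mod 7
= 24 mod 7 = 3
h=3 → Tuesday


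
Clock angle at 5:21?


Hour hand = 5×30 + 21×0.5 = 160.5°
Minute hand = 21×6 = 126°
Difference = |160.5 - 126| = 34.5°

34.5°


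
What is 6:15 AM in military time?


Input: 6:15 AM
AM hour stays: 6

06:15


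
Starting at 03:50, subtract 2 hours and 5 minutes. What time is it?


Start: 230 minutes from midnight
Subtract: 125 minutes
Remaining: 230 - 125 = 105
Hours: 1, Minutes: 45

01:45


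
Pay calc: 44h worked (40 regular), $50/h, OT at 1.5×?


Regular: 40h × $50 = $2000.00
Overtime: 44 - 40 = 4h
OT pay: 4h × $50 × 1.5 = $300.00
Total = $2000.00 + $300.00 = $2300.00

$2300.00


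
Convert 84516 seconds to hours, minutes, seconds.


23h 28m 36s

Hours: 84516 ÷ 3600 = 23 remainder 1716
Minutes: 1716 ÷ 60 = 28 remainder 36
Seconds: 36


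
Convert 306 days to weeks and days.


43 weeks 5 days

Weeks: 306 ÷ 7 = 43 remainder 5


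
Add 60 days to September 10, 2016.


November 9, 2016

Start: September 10, 2016
Add 60 days
September 10 → October 1: 30 - 10 + 1 = 21 days (60 - 21 = 39 left)
October 1 → November 1: 31 - 1 + 1 = 31 days (39 - 31 = 8 left)
November 1 + 8 = November 9, 2016


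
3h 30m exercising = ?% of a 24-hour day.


Time: 210 minutes
Day: 1440 minutes
Percentage = (210/1440) × 100 ≈ 14.6%

14.6%


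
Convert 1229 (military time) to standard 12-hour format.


Hour: 12
12 → 12 PM (noon)

12:29 PM


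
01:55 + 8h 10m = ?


10:05

Start: 115 minutes from midnight
Add: 490 minutes
Total: 605 minutes
Hours: 605 ÷ 60 = 10 remainder 5


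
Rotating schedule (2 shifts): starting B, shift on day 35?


Shifts: A, B
Start: B (index 1)
Day 35: (1 + 35 - 1) mod 2
= 35 mod 2
= 1
Index 1 → shift B

Shift B


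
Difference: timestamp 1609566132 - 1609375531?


190601 seconds (52.9 hours / 2.21 days)

Difference = 1609566132 - 1609375531 = 190601 seconds
In hours: 190601 / 3600 ≈ 52.9
In days: 190601 / 86400 ≈ 2.21


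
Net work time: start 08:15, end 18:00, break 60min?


8h 45m (525 minutes)

Total time = (18×60+0) - (8×60+15)
= 1080 - 495 = 585 min
Minus break: 585 - 60 = 525 min
= 8h 45m


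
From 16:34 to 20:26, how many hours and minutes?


3h 52m

End time in minutes: 20×60 + 26 = 1226
Start time in minutes: 16×60 + 34 = 994
Difference = 1226 - 994 = 232 minutes
= 3 hours 52 minutes


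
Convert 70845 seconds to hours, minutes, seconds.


Hours: 70845 ÷ 3600 = 19 remainder 2445
Minutes: 2445 ÷ 60 = 40 remainder 45
Seconds: 45

19h 40m 45s


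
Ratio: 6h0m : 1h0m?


6:1 (6.00)

Duration 1: 360 minutes
Duration 2: 60 minutes
Ratio = 360:60
GCD = 60
Simplified = 6:1
As a decimal: 6/1 = 6.00


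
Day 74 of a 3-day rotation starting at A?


Shift B

Shifts: A, B, C
Start: A (index 0)
Day 74: (0 + 74 - 1) mod 3
= 73 mod 3
= 1
Index 1 → shift B


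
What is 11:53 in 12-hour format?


Hour: 11
11 < 12 → AM

11:53 AM


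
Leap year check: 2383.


No

Rules: divisible by 4 AND (not by 100 OR by 400)
2383 ÷ 4 = 595 remainder 3 → not divisible by 4
Not divisible by 4 → not a leap year


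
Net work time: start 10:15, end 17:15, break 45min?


6h 15m (375 minutes)

Total time = (17×60+15) - (10×60+15)
= 1035 - 615 = 420 min
Minus break: 420 - 45 = 375 min
= 6h 15m


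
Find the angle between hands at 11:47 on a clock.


Hour hand = 11×30 + 47×0.5 = 353.5°
Minute hand = 47×6 = 282°
Difference = |353.5 - 282| = 71.5°

71.5°


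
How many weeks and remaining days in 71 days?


Weeks: 71 ÷ 7 = 10 remainder 1

10 weeks 1 days


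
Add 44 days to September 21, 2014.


Start: September 21, 2014
Add 44 days
September 21 → October 1: 30 - 21 + 1 = 10 days (44 - 10 = 34 left)
October 1 → November 1: 31 - 1 + 1 = 31 days (34 - 31 = 3 left)
November 1 + 3 = November 4, 2014

November 4, 2014


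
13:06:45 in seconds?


47205 seconds

Hours: 13 × 3600 = 46800
Minutes: 6 × 60 = 360
Seconds: 45
Total = 46800 + 360 + 45 = 47205


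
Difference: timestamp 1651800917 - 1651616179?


Difference = 1651800917 - 1651616179 = 184738 seconds
In hours: 184738 / 3600 ≈ 51.3
In days: 184738 / 86400 ≈ 2.14

184738 seconds (51.3 hours / 2.14 days)


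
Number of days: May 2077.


31 days

Month: May (month 5)
May has 31 days


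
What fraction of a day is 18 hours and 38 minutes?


Total minutes: 18×60 + 38 = 1118
Day = 24×60 = 1440 minutes
Fraction = 1118/1440 ≈ 0.7764
As a percentage: 1118/1440 × 100 ≈ 77.64%

0.7764 (77.64%)


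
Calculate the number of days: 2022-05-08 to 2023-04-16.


From May 8, 2022 to April 16, 2023
Rest of May 2022: 31 - 8 = 23
Full months: June 30, July 31, August 31, September 30, October 31, November 30, December 31, January 31, February 2023 28, March 31
Days into April 2023: 16
Total = 23 + 30 + 31 + 31 + 30 + 31 + 30 + 31 + 31 + 28 + 31 + 16 = 343 days

343 days


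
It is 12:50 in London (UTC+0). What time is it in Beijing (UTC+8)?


Time difference = UTC+8 - UTC+0 = +8 hours
New hour = (12 + 8) mod 24
= 20 mod 24 = 20
Minutes unchanged → 20:50

20:50


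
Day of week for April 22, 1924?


Zeller's congruence:
q=22, m=4, k=24, j=19
h = (22 + ⌊13×5/5⌋ + 24 + ⌊24/4⌋ + ⌊19/4⌋ - 2×19) mod 7
= (22 + 13 + 24 + 6 + 4 - 38) mod 7
= 31 mod 7 = 3
h=3 → Tuesday

Tuesday


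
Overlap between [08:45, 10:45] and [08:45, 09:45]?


60 minutes

Meeting A: 525-645 (in minutes from midnight)
Meeting B: 525-585
Overlap start = max(525, 525) = 525
Overlap end = min(645, 585) = 585
Overlap = max(0, 585 - 525) = 60 min


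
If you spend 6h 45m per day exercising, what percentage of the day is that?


28.1%

Time: 405 minutes
Day: 1440 minutes
Percentage = (405/1440) × 100 ≈ 28.1%


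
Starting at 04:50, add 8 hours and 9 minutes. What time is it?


Start: 290 minutes from midnight
Add: 489 minutes
Total: 779 minutes
Hours: 779 ÷ 60 = 12 remainder 59

12:59


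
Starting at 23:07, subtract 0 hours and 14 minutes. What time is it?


22:53

Start: 1387 minutes from midnight
Subtract: 14 minutes
Remaining: 1387 - 14 = 1373
Hours: 22, Minutes: 53


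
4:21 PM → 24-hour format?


Input: 4:21 PM
PM: 4 + 12 = 16

16:21


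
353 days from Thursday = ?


Start: Thursday (index 3)
(3 + 353) mod 7
= 356 mod 7
= 6
Index 6 → Sunday

Sunday


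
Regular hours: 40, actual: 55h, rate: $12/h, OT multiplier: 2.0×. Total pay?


Regular: 40h × $12 = $480.00
Overtime: 55 - 40 = 15h
OT pay: 15h × $12 × 2.0 = $360.00
Total = $480.00 + $360.00 = $840.00

$840.00


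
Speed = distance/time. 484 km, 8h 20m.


58.1 km/h

Distance: 484 km
Time: 8h 20m = 500 min = 500/60 = 25/3 hours
Speed = 484 ÷ (25/3) = 484 × 3 / 25 = 1452/25 ≈ 58.1 km/h


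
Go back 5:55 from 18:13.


12:18

Start: 1093 minutes from midnight
Subtract: 355 minutes
Remaining: 1093 - 355 = 738
Hours: 12, Minutes: 18


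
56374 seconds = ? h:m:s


15h 39m 34s

Hours: 56374 ÷ 3600 = 15 remainder 2374
Minutes: 2374 ÷ 60 = 39 remainder 34
Seconds: 34


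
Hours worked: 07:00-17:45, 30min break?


Total time = (17×60+45) - (7×60+0)
= 1065 - 420 = 645 min
Minus break: 645 - 30 = 615 min
= 10h 15m

10h 15m (615 minutes)


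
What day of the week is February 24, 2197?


Zeller's congruence:
q=24, m=14, k=96, j=21
h = (24 + ⌊13×15/5⌋ + 96 + ⌊96/4⌋ + ⌊21/4⌋ - 2×21) mod 7
= (24 + 39 + 96 + 24 + 5 - 42) mod 7
= 146 mod 7 = 6
h=6 → Friday

Friday


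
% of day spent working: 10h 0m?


41.7%

Time: 600 minutes
Day: 1440 minutes
Percentage = (600/1440) × 100 ≈ 41.7%


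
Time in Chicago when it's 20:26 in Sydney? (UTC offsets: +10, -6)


Time difference = UTC-6 - UTC+10 = -16 hours
New hour = (20 -16) mod 24
= 4 mod 24 = 4
Minutes unchanged → 04:26

04:26


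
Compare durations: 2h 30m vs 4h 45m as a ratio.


10:19 (0.53)

Duration 1: 150 minutes
Duration 2: 285 minutes
Ratio = 150:285
GCD = 15
Simplified = 10:19
As a decimal: 10/19 ≈ 0.53


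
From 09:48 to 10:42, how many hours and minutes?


End time in minutes: 10×60 + 42 = 642
Start time in minutes: 9×60 + 48 = 588
Difference = 642 - 588 = 54 minutes
= 0 hours 54 minutes

0h 54m


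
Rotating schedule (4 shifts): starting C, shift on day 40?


Shifts: A, B, C, D
Start: C (index 2)
Day 40: (2 + 40 - 1) mod 4
= 41 mod 4
= 1
Index 1 → shift B

Shift B


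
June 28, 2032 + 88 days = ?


Start: June 28, 2032
Add 88 days
June 28 → July 1: 30 - 28 + 1 = 3 days (88 - 3 = 85 left)
July 1 → August 1: 31 - 1 + 1 = 31 days (85 - 31 = 54 left)
August 1 → September 1: 31 - 1 + 1 = 31 days (54 - 31 = 23 left)
September 1 + 23 = September 24, 2032

September 24, 2032


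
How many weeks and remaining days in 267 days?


38 weeks 1 days

Weeks: 267 ÷ 7 = 38 remainder 1


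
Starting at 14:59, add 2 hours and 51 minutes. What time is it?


17:50

Start: 899 minutes from midnight
Add: 171 minutes
Total: 1070 minutes
Hours: 1070 ÷ 60 = 17 remainder 50


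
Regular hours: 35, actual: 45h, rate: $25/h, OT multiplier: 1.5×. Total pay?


$1250.00

Regular: 35h × $25 = $875.00
Overtime: 45 - 35 = 10h
OT pay: 10h × $25 × 1.5 = $375.00
Total = $875.00 + $375.00 = $1250.00


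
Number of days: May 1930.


Month: May (month 5)
May has 31 days

31 days


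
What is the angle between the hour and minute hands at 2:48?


156.0°

Hour hand = 2×30 + 48×0.5 = 84.0°
Minute hand = 48×6 = 288°
Difference = |84.0 - 288| = 204.0°
Since > 180°: 360 - 204.0 = 156.0°


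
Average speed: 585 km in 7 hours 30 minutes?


Distance: 585 km
Time: 7h 30m = 450 min = 450/60 = 15/2 hours
Speed = 585 ÷ (15/2) = 585 × 2 / 15 = 1170/15 = 78.0 km/h

78.0 km/h


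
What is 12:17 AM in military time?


Input: 12:17 AM
12 AM → 00 (midnight)

00:17


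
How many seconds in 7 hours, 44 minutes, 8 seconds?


27848 seconds

Hours: 7 × 3600 = 25200
Minutes: 44 × 60 = 2640
Seconds: 8
Total = 25200 + 2640 + 8 = 27848


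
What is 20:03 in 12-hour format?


Hour: 20
20 - 12 = 8 → PM

8:03 PM


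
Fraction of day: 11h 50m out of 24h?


Total minutes: 11×60 + 50 = 710
Day = 24×60 = 1440 minutes
Fraction = 710/1440 ≈ 0.4931
As a percentage: 710/1440 × 100 ≈ 49.31%

0.4931 (49.31%)


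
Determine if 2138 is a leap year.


Rules: divisible by 4 AND (not by 100 OR by 400)
2138 ÷ 4 = 534 remainder 2 → not divisible by 4
Not divisible by 4 → not a leap year

No


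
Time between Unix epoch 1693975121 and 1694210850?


235729 seconds (65.5 hours / 2.73 days)

Difference = 1694210850 - 1693975121 = 235729 seconds
In hours: 235729 / 3600 ≈ 65.5
In days: 235729 / 86400 ≈ 2.73


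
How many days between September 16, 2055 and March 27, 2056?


193 days

From September 16, 2055 to March 27, 2056
Rest of September 2055: 30 - 16 = 14
Full months: October 31, November 30, December 31, January 31, February 2056 29
Days into March 2056: 27
Total = 14 + 31 + 30 + 31 + 31 + 29 + 27 = 193 days


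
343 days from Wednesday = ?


Wednesday

Start: Wednesday (index 2)
(2 + 343) mod 7
= 345 mod 7
= 2
Index 2 → Wednesday


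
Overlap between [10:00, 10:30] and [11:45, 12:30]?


0 minutes

Meeting A: 600-630 (in minutes from midnight)
Meeting B: 705-750
Overlap start = max(600, 705) = 705
Overlap end = min(630, 750) = 630
Overlap = max(0, 630 - 705) = 0 min


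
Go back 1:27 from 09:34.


Start: 574 minutes from midnight
Subtract: 87 minutes
Remaining: 574 - 87 = 487
Hours: 8, Minutes: 7

08:07


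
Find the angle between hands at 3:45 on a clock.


Hour hand = 3×30 + 45×0.5 = 112.5°
Minute hand = 45×6 = 270°
Difference = |112.5 - 270| = 157.5°

157.5°


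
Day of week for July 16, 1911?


Zeller's congruence:
q=16, m=7, k=11, j=19
h = (16 + ⌊13×8/5⌋ + 11 + ⌊11/4⌋ + ⌊19/4⌋ - 2×19) mod 7
= (16 + 20 + 11 + 2 + 4 - 38) mod 7
= 15 mod 7 = 1
h=1 → Sunday

Sunday


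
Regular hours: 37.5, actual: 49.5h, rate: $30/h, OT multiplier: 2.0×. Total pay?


$1845.00

Regular: 37.5h × $30 = $1125.00
Overtime: 49.5 - 37.5 = 12.0h
OT pay: 12.0h × $30 × 2.0 = $720.00
Total = $1125.00 + $720.00 = $1845.00


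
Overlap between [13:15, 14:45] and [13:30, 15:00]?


75 minutes

Meeting A: 795-885 (in minutes from midnight)
Meeting B: 810-900
Overlap start = max(795, 810) = 810
Overlap end = min(885, 900) = 885
Overlap = max(0, 885 - 810) = 75 min


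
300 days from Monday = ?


Sunday

Start: Monday (index 0)
(0 + 300) mod 7
= 300 mod 7
= 6
Index 6 → Sunday


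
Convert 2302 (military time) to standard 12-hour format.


Hour: 23
23 - 12 = 11 → PM

11:02 PM


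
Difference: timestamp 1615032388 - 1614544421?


487967 seconds (135.5 hours / 5.65 days)

Difference = 1615032388 - 1614544421 = 487967 seconds
In hours: 487967 / 3600 ≈ 135.5
In days: 487967 / 86400 ≈ 5.65


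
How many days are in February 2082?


28 days

Month: February (month 2)
February: 28 or 29 (leap year)
2082 leap year? No


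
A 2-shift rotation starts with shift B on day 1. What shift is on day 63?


Shift B

Shifts: A, B
Start: B (index 1)
Day 63: (1 + 63 - 1) mod 2
= 63 mod 2
= 1
Index 1 → shift B


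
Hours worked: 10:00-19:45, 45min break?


Total time = (19×60+45) - (10×60+0)
= 1185 - 600 = 585 min
Minus break: 585 - 45 = 540 min
= 9h 0m

9h 0m (540 minutes)


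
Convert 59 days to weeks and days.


Weeks: 59 ÷ 7 = 8 remainder 3

8 weeks 3 days


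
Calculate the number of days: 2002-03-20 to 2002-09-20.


184 days

From March 20, 2002 to September 20, 2002
Rest of March 2002: 31 - 20 = 11
Full months: April 30, May 31, June 30, July 31, August 31
Days into September 2002: 20
Total = 11 + 30 + 31 + 30 + 31 + 31 + 20 = 184 days


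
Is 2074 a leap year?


Rules: divisible by 4 AND (not by 100 OR by 400)
2074 ÷ 4 = 518 remainder 2 → not divisible by 4
Not divisible by 4 → not a leap year

No


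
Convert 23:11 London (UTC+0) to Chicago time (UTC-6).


Time difference = UTC-6 - UTC+0 = -6 hours
New hour = (23 -6) mod 24
= 17 mod 24 = 17
Minutes unchanged → 17:11

17:11


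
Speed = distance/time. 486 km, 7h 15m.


Distance: 486 km
Time: 7h 15m = 435 min = 435/60 = 29/4 hours
Speed = 486 ÷ (29/4) = 486 × 4 / 29 = 1944/29 ≈ 67.0 km/h

67.0 km/h


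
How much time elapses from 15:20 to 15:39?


0h 19m

End time in minutes: 15×60 + 39 = 939
Start time in minutes: 15×60 + 20 = 920
Difference = 939 - 920 = 19 minutes
= 0 hours 19 minutes


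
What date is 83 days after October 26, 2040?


Start: October 26, 2040
Add 83 days
October 26 → November 1: 31 - 26 + 1 = 6 days (83 - 6 = 77 left)
November 1 → December 1: 30 - 1 + 1 = 30 days (77 - 30 = 47 left)
December 1 → January 1: 31 - 1 + 1 = 31 days (47 - 31 = 16 left)
January 1 + 16 = January 17, 2041

January 17, 2041


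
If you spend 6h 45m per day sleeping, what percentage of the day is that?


28.1%

Time: 405 minutes
Day: 1440 minutes
Percentage = (405/1440) × 100 ≈ 28.1%


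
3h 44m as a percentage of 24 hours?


0.1556 (15.56%)

Total minutes: 3×60 + 44 = 224
Day = 24×60 = 1440 minutes
Fraction = 224/1440 ≈ 0.1556
As a percentage: 224/1440 × 100 ≈ 15.56%


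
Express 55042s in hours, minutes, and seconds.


Hours: 55042 ÷ 3600 = 15 remainder 1042
Minutes: 1042 ÷ 60 = 17 remainder 22
Seconds: 22

15h 17m 22s


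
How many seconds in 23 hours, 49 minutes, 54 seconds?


85794 seconds

Hours: 23 × 3600 = 82800
Minutes: 49 × 60 = 2940
Seconds: 54
Total = 82800 + 2940 + 54 = 85794


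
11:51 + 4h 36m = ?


16:27

Start: 711 minutes from midnight
Add: 276 minutes
Total: 987 minutes
Hours: 987 ÷ 60 = 16 remainder 27


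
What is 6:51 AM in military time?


06:51

Input: 6:51 AM
AM hour stays: 6


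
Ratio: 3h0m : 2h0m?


3:2 (1.50)

Duration 1: 180 minutes
Duration 2: 120 minutes
Ratio = 180:120
GCD = 60
Simplified = 3:2
As a decimal: 3/2 = 1.50


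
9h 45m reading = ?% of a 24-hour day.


Time: 585 minutes
Day: 1440 minutes
Percentage = (585/1440) × 100 ≈ 40.6%

40.6%


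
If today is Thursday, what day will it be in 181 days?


Wednesday

Start: Thursday (index 3)
(3 + 181) mod 7
= 184 mod 7
= 2
Index 2 → Wednesday


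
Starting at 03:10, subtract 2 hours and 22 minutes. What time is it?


00:48

Start: 190 minutes from midnight
Subtract: 142 minutes
Remaining: 190 - 142 = 48
Hours: 0, Minutes: 48


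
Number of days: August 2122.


Month: August (month 8)
August has 31 days

31 days


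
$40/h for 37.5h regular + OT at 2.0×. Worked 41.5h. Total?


Regular: 37.5h × $40 = $1500.00
Overtime: 41.5 - 37.5 = 4.0h
OT pay: 4.0h × $40 × 2.0 = $320.00
Total = $1500.00 + $320.00 = $1820.00

$1820.00


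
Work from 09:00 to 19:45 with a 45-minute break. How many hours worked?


10h 0m (600 minutes)

Total time = (19×60+45) - (9×60+0)
= 1185 - 540 = 645 min
Minus break: 645 - 45 = 600 min
= 10h 0m


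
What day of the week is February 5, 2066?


Friday

Zeller's congruence:
q=5, m=14, k=65, j=20
h = (5 + ⌊13×15/5⌋ + 65 + ⌊65/4⌋ + ⌊20/4⌋ - 2×20) mod 7
= (5 + 39 + 65 + 16 + 5 - 40) mod 7
= 90 mod 7 = 6
h=6 → Friday


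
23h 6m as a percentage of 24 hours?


0.9625 (96.25%)

Total minutes: 23×60 + 6 = 1386
Day = 24×60 = 1440 minutes
Fraction = 1386/1440 = 0.9625
As a percentage: 1386/1440 × 100 = 96.25%


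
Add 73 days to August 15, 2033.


Start: August 15, 2033
Add 73 days
August 15 → September 1: 31 - 15 + 1 = 17 days (73 - 17 = 56 left)
September 1 → October 1: 30 - 1 + 1 = 30 days (56 - 30 = 26 left)
October 1 + 26 = October 27, 2033

October 27, 2033


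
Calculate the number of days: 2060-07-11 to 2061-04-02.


From July 11, 2060 to April 2, 2061
Rest of July 2060: 31 - 11 = 20
Full months: August 31, September 30, October 31, November 30, December 31, January 31, February 2061 28, March 31
Days into April 2061: 2
Total = 20 + 31 + 30 + 31 + 30 + 31 + 31 + 28 + 31 + 2 = 265 days

265 days


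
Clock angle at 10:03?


76.5°

Hour hand = 10×30 + 3×0.5 = 301.5°
Minute hand = 3×6 = 18°
Difference = |301.5 - 18| = 283.5°
Since > 180°: 360 - 283.5 = 76.5°


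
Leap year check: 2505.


No

Rules: divisible by 4 AND (not by 100 OR by 400)
2505 ÷ 4 = 626 remainder 1 → not divisible by 4
Not divisible by 4 → not a leap year


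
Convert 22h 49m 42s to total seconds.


Hours: 22 × 3600 = 79200
Minutes: 49 × 60 = 2940
Seconds: 42
Total = 79200 + 2940 + 42 = 82182

82182 seconds


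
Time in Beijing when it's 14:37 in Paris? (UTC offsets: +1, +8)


21:37

Time difference = UTC+8 - UTC+1 = +7 hours
New hour = (14 + 7) mod 24
= 21 mod 24 = 21
Minutes unchanged → 21:37


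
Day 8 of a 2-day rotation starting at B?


Shifts: A, B
Start: B (index 1)
Day 8: (1 + 8 - 1) mod 2
= 8 mod 2
= 0
Index 0 → shift A

Shift A


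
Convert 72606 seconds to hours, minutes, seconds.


Hours: 72606 ÷ 3600 = 20 remainder 606
Minutes: 606 ÷ 60 = 10 remainder 6
Seconds: 6

20h 10m 6s


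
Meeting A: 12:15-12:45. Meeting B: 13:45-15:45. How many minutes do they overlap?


Meeting A: 735-765 (in minutes from midnight)
Meeting B: 825-945
Overlap start = max(735, 825) = 825
Overlap end = min(765, 945) = 765
Overlap = max(0, 765 - 825) = 0 min

0 minutes


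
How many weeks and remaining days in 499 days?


Weeks: 499 ÷ 7 = 71 remainder 2

71 weeks 2 days


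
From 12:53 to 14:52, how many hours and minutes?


End time in minutes: 14×60 + 52 = 892
Start time in minutes: 12×60 + 53 = 773
Difference = 892 - 773 = 119 minutes
= 1 hours 59 minutes

1h 59m


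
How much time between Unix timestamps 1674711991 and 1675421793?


Difference = 1675421793 - 1674711991 = 709802 seconds
In hours: 709802 / 3600 ≈ 197.2
In days: 709802 / 86400 ≈ 8.22

709802 seconds (197.2 hours / 8.22 days)


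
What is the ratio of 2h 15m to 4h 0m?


9:16 (0.56)

Duration 1: 135 minutes
Duration 2: 240 minutes
Ratio = 135:240
GCD = 15
Simplified = 9:16
As a decimal: 9/16 ≈ 0.56


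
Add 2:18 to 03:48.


Start: 228 minutes from midnight
Add: 138 minutes
Total: 366 minutes
Hours: 366 ÷ 60 = 6 remainder 6

06:06


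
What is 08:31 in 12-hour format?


Hour: 8
8 < 12 → AM

8:31 AM


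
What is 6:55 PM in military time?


18:55

Input: 6:55 PM
PM: 6 + 12 = 18


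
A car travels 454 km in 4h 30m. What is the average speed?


100.9 km/h

Distance: 454 km
Time: 4h 30m = 270 min = 270/60 = 9/2 hours
Speed = 454 ÷ (9/2) = 454 × 2 / 9 = 908/9 ≈ 100.9 km/h


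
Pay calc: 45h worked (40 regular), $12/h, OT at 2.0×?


$600.00

Regular: 40h × $12 = $480.00
Overtime: 45 - 40 = 5h
OT pay: 5h × $12 × 2.0 = $120.00
Total = $480.00 + $120.00 = $600.00


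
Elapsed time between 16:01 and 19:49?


3h 48m

End time in minutes: 19×60 + 49 = 1189
Start time in minutes: 16×60 + 1 = 961
Difference = 1189 - 961 = 228 minutes
= 3 hours 48 minutes


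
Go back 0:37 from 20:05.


Start: 1205 minutes from midnight
Subtract: 37 minutes
Remaining: 1205 - 37 = 1168
Hours: 19, Minutes: 28

19:28


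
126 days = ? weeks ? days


18 weeks 0 days

Weeks: 126 ÷ 7 = 18 remainder 0


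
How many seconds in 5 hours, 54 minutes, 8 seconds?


21248 seconds

Hours: 5 × 3600 = 18000
Minutes: 54 × 60 = 3240
Seconds: 8
Total = 18000 + 3240 + 8 = 21248


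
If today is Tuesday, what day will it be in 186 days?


Start: Tuesday (index 1)
(1 + 186) mod 7
= 187 mod 7
= 5
Index 5 → Saturday

Saturday


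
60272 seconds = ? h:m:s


Hours: 60272 ÷ 3600 = 16 remainder 2672
Minutes: 2672 ÷ 60 = 44 remainder 32
Seconds: 32

16h 44m 32s


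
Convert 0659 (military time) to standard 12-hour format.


6:59 AM

Hour: 6
6 < 12 → AM


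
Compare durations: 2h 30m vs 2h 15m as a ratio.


Duration 1: 150 minutes
Duration 2: 135 minutes
Ratio = 150:135
GCD = 15
Simplified = 10:9
As a decimal: 10/9 ≈ 1.11

10:9 (1.11)


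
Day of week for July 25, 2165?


Thursday

Zeller's congruence:
q=25, m=7, k=65, j=21
h = (25 + ⌊13×8/5⌋ + 65 + ⌊65/4⌋ + ⌊21/4⌋ - 2×21) mod 7
= (25 + 20 + 65 + 16 + 5 - 42) mod 7
= 89 mod 7 = 5
h=5 → Thursday


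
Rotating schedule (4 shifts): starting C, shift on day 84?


Shift B

Shifts: A, B, C, D
Start: C (index 2)
Day 84: (2 + 84 - 1) mod 4
= 85 mod 4
= 1
Index 1 → shift B


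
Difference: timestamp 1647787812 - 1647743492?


Difference = 1647787812 - 1647743492 = 44320 seconds
In hours: 44320 / 3600 ≈ 12.3
In days: 44320 / 86400 ≈ 0.51

44320 seconds (12.3 hours / 0.51 days)


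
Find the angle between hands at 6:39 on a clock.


Hour hand = 6×30 + 39×0.5 = 199.5°
Minute hand = 39×6 = 234°
Difference = |199.5 - 234| = 34.5°

34.5°


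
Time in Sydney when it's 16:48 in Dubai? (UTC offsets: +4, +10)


Time difference = UTC+10 - UTC+4 = +6 hours
New hour = (16 + 6) mod 24
= 22 mod 24 = 22
Minutes unchanged → 22:48

22:48


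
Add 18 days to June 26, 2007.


Start: June 26, 2007
Add 18 days
June 26 → July 1: 30 - 26 + 1 = 5 days (18 - 5 = 13 left)
July 1 + 13 = July 14, 2007

July 14, 2007


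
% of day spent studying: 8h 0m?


Time: 480 minutes
Day: 1440 minutes
Percentage = (480/1440) × 100 ≈ 33.3%

33.3%
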